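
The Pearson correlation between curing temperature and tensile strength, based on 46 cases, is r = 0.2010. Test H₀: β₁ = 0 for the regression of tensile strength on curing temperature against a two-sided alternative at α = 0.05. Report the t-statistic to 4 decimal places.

t = 1.3611

t = r·√(n − 2)/√(1 − r²) = 0.2010·√44/√0.959599 = 1.3611.
df = n − 2 = 44.
Two-sided p ≈ 0.1804, which is ≥ 0.05, so fail to reject H₀.
The data do not give significant evidence of a linear association between curing temperature and tensile strength.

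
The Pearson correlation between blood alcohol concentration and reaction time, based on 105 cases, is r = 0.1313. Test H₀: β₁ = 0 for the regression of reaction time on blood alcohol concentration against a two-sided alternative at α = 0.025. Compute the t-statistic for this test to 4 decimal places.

t = 1.3442

t = r·√(n − 2)/√(1 − r²) = 0.1313·√103/√0.98276 = 1.3442.
df = n − 2 = 103.
Two-sided p ≈ 0.1818, which is ≥ 0.025, so fail to reject H₀.
The data do not give significant evidence of a linear association between blood alcohol concentration and reaction time.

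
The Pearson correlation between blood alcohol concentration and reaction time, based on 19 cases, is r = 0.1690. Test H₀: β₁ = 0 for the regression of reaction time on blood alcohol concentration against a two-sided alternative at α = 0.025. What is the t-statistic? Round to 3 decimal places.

t = 0.707

t = r·√(n − 2)/√(1 − r²) = 0.1690·√17/√0.971439 = 0.707.
df = n − 2 = 17.
Two-sided p ≈ 0.4892, which is ≥ 0.025, so fail to reject H₀.
The data do not give significant evidence of a linear association between blood alcohol concentration and reaction time.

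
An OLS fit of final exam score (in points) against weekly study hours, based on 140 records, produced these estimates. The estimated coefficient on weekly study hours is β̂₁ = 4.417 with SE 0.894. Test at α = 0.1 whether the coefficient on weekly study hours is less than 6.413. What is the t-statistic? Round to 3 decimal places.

t = -2.233

H₀: β₁ = 6.413 vs H₁: β₁ < 6.413.
t = (β̂₁ − β₁⁰)/SE = (4.417 − 6.413) / 0.894 = -2.233.
df = n − 2 = 140 − 2 = 138.
One-sided p ≈ 0.0136, which is < 0.1, so reject H₀.
There is evidence that the true slope on weekly study hours is below 6.413 points per unit.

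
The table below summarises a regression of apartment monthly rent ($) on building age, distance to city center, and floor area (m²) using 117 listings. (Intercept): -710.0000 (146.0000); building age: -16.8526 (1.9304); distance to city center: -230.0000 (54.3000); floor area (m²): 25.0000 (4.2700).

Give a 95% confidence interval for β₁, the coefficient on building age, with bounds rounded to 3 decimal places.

Read off: b = -16.8526, SE = 1.9304 for building age.
df = n − k − 1 = 117 − 3 − 1 = 113.
t* = t_{0.025, 113} = 1.98118.
Margin = t* × SE = 1.98118 × 1.9304 = 3.82447.
CI: -16.8526 ± 3.82447 → (-20.677, -13.028).

(-20.677, -13.028)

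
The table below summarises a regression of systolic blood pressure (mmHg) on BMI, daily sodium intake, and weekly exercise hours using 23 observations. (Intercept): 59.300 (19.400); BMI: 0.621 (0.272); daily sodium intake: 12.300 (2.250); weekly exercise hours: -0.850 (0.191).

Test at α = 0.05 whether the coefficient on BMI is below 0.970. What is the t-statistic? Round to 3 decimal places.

t = -1.283

Read off: b = 0.621, SE = 0.272 for BMI.
H₀: β₁ = 0.970 vs H₁: β₁ < 0.970.
t = (0.621 − 0.970) / 0.272 = -1.283.
df = n − k − 1 = 23 − 3 − 1 = 19.
One-sided p ≈ 0.1074, which is ≥ 0.05, so fail to reject H₀.
The data do not give significant evidence that the true slope on BMI is below 0.970 mmHg per unit, holding the other predictors fixed.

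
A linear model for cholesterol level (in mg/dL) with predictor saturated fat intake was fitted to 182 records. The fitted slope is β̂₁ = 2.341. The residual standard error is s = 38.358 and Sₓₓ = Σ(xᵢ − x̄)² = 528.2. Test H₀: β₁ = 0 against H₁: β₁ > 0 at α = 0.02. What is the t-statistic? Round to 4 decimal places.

SE(β̂₁) = s/√Sₓₓ = 38.358/√528.2 = 1.669.
t = 2.341 / 1.669 = 1.4026.
df = n − 2 = 180.
One-sided p ≈ 0.0812, which is ≥ 0.02, so fail to reject H₀.
The data do not give significant evidence that the true slope on saturated fat intake is positive.

t = 1.4026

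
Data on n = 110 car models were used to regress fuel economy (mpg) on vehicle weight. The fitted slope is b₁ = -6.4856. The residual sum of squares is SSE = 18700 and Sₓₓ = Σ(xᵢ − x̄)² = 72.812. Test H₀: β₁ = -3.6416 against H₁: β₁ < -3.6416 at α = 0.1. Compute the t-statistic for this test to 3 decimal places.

MSE = SSE/(n − 2) = 18700/108 = 173.148.
SE(b₁) = √(MSE/Sₓₓ) = √(173.148/72.812) = 1.54208.
t = (-6.4856 − (-3.6416)) / 1.54208 = -1.844.
df = n − 2 = 108.
One-sided p ≈ 0.0339, which is < 0.1, so reject H₀.
There is evidence that the true slope on vehicle weight is below -3.6416 mpg per unit.

t = -1.844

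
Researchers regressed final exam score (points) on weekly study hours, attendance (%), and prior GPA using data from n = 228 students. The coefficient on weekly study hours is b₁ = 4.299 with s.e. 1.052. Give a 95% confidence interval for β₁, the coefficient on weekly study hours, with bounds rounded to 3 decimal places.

(2.226, 6.372)

df = n − k − 1 = 228 − 3 − 1 = 224.
t* = t_{0.025, 224} = 1.970611.
Margin = t* × SE = 1.970611 × 1.052 = 2.07308.
CI: 4.299 ± 2.07308 → (2.226, 6.372).
With 95% confidence, each one-unit increase in weekly study hours is associated with a change of between 2.226 and 6.372 points in final exam score, holding the other predictors fixed.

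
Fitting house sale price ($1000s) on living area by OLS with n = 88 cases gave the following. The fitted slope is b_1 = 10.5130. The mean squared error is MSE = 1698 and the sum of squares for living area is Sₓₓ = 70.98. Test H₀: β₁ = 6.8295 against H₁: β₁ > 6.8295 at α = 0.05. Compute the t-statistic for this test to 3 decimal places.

SE(b_1) = √(MSE/Sₓₓ) = √(1698/70.98) = 4.89104.
t = (10.5130 − 6.8295) / 4.89104 = 0.753.
df = n − 2 = 86.
One-sided p ≈ 0.2267, which is ≥ 0.05, so fail to reject H₀.
The data do not give significant evidence that the true slope on living area exceeds 6.8295 $1000s per unit.

t = 0.753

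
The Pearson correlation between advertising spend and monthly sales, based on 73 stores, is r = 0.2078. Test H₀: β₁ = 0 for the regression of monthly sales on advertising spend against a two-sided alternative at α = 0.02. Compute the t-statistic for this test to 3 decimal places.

t = r·√(n − 2)/√(1 − r²) = 0.2078·√71/√0.956819 = 1.790.
df = n − 2 = 71.
Two-sided p ≈ 0.0777, which is ≥ 0.02, so fail to reject H₀.
The data do not give significant evidence of a linear association between advertising spend and monthly sales.

t = 1.790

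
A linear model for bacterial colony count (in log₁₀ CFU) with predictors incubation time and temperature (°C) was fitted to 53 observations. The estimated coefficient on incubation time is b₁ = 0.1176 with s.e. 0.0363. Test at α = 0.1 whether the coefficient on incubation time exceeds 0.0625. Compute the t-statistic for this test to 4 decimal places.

t = 1.5179

H₀: β₁ = 0.0625 vs H₁: β₁ > 0.0625.
t = (b₁ − β₁⁰)/SE = (0.1176 − 0.0625) / 0.0363 = 1.5179.
df = n − k − 1 = 53 − 2 − 1 = 50.
One-sided p ≈ 0.0677, which is < 0.1, so reject H₀.
There is evidence that the true slope on incubation time exceeds 0.0625 log₁₀ CFU per unit, holding the other predictors fixed.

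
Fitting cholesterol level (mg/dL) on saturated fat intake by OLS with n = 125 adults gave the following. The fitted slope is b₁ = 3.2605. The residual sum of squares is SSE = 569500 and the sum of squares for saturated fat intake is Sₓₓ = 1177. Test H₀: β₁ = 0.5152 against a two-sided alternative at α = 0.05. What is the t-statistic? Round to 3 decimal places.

MSE = SSE/(n − 2) = 569500/123 = 4630.08.
SE(b₁) = √(MSE/Sₓₓ) = √(4630.08/1177) = 1.98338.
t = (3.2605 − 0.5152) / 1.98338 = 1.384.
df = n − 2 = 123.
Two-sided p ≈ 0.1688, which is ≥ 0.05, so fail to reject H₀.
The data are consistent with a true slope of 0.5152 mg/dL per unit of saturated fat intake.

t = 1.384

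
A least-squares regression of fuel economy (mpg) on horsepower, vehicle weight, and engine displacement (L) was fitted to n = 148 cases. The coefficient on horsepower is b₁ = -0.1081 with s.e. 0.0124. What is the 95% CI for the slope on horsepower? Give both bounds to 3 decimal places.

df = n − k − 1 = 148 − 3 − 1 = 144.
t* = t_{0.025, 144} = 1.976575.
Margin = t* × SE = 1.976575 × 0.0124 = 0.02451.
CI: -0.1081 ± 0.02451 → (-0.133, -0.084).
With 95% confidence, each one-unit increase in horsepower is associated with a change of between -0.133 and -0.084 mpg in fuel economy, holding the other predictors fixed.

(-0.133, -0.084)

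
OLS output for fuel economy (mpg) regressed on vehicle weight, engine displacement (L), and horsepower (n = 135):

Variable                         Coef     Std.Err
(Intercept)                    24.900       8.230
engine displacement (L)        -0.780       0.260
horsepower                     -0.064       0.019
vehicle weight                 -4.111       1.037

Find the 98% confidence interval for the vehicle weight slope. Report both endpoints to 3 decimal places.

Read off: b = -4.111, SE = 1.037 for vehicle weight.
df = n − k − 1 = 135 − 3 − 1 = 131.
t* = t_{0.01, 131} = 2.35515.
Margin = t* × SE = 2.35515 × 1.037 = 2.44229.
CI: -4.111 ± 2.44229 → (-6.553, -1.669).

(-6.553, -1.669)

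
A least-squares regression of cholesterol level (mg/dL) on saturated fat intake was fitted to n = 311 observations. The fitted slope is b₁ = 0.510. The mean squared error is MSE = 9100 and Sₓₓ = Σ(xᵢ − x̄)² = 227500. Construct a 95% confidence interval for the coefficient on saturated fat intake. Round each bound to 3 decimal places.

SE(b₁) = √(MSE/Sₓₓ) = √(9100/227500) = 0.2.
df = n − 2 = 309.
t* = t_{0.025, 309} = 1.967671.
Margin = t* × SE = 1.967671 × 0.2 = 0.39353.
CI: 0.510 ± 0.39353 → (0.116, 0.904).
With 95% confidence, each one-unit increase in saturated fat intake is associated with a change of between 0.116 and 0.904 mg/dL in cholesterol level.

(0.116, 0.904)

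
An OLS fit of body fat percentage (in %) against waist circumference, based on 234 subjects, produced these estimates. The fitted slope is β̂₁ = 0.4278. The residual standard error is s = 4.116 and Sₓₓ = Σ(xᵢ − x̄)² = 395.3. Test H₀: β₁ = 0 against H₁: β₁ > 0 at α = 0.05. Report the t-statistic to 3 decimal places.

SE(β̂₁) = s/√Sₓₓ = 4.116/√395.3 = 0.20702.
t = 0.4278 / 0.20702 = 2.066.
df = n − 2 = 232.
One-sided p ≈ 0.0199, which is < 0.05, so reject H₀.
There is evidence that the true slope on waist circumference is positive.

t = 2.066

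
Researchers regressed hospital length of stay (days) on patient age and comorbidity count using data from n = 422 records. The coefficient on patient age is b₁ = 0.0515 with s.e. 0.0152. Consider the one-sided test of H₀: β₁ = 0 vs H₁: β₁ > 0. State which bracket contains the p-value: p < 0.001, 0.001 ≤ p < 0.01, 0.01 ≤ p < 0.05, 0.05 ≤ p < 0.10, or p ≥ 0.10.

p < 0.001

t = 0.0515 / 0.0152 = 3.388.
df = n − k − 1 = 422 − 2 − 1 = 419.
One-sided p = P(T_{419} > t) ≈ 0.0004.
So p < 0.001.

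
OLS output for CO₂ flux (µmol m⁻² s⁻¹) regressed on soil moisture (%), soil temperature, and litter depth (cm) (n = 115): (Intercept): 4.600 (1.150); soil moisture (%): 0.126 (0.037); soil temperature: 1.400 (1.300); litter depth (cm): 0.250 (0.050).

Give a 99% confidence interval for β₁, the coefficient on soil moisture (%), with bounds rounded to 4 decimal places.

(0.0290, 0.2230)

Read off: b = 0.126, SE = 0.037 for soil moisture (%).
df = n − k − 1 = 115 − 3 − 1 = 111.
t* = t_{0.005, 111} = 2.620849.
Margin = t* × SE = 2.620849 × 0.037 = 0.096971.
CI: 0.126 ± 0.096971 → (0.0290, 0.2230).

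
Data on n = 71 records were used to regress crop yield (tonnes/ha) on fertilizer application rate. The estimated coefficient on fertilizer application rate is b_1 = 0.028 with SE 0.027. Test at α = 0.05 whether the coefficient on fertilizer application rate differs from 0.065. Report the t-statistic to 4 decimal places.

H₀: β₁ = 0.065 vs H₁: β₁ ≠ 0.065.
t = (b_1 − β₁⁰)/SE = (0.028 − 0.065) / 0.027 = -1.3704.
df = n − 2 = 71 − 2 = 69.
Two-sided p ≈ 0.1750, which is ≥ 0.05, so fail to reject H₀.
The data are consistent with a true slope of 0.065 tonnes/ha per unit of fertilizer application rate.

t = -1.3704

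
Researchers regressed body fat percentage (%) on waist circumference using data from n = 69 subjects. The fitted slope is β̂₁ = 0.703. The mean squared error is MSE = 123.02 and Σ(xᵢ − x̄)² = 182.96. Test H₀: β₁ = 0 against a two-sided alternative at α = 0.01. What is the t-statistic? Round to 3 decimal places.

t = 0.857

SE(β̂₁) = √(MSE/Sₓₓ) = √(123.02/182.96) = 0.819992.
t = 0.703 / 0.819992 = 0.857.
df = n − 2 = 67.
Two-sided p ≈ 0.3943, which is ≥ 0.01, so fail to reject H₀.
The data do not give significant evidence of an association between waist circumference and body fat percentage.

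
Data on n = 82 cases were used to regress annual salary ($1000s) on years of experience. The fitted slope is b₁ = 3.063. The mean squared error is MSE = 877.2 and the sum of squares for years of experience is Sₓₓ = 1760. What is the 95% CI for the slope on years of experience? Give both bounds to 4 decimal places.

(1.6581, 4.4679)

SE(b₁) = √(MSE/Sₓₓ) = √(877.2/1760) = 0.705981.
df = n − 2 = 80.
t* = t_{0.025, 80} = 1.990063.
Margin = t* × SE = 1.990063 × 0.705981 = 1.404947.
CI: 3.063 ± 1.404947 → (1.6581, 4.4679).
With 95% confidence, each one-unit increase in years of experience is associated with a change of between 1.6581 and 4.4679 $1000s in annual salary.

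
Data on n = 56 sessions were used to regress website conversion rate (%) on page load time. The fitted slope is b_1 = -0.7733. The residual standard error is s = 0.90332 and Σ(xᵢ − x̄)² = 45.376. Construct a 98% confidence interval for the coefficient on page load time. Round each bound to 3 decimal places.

SE(b_1) = s/√Sₓₓ = 0.90332/√45.376 = 0.1341.
df = n − 2 = 54.
t* = t_{0.01, 54} = 2.39741.
Margin = t* × SE = 2.39741 × 0.1341 = 0.32149.
CI: -0.7733 ± 0.32149 → (-1.095, -0.452).
With 98% confidence, each one-unit increase in page load time is associated with a change of between -1.095 and -0.452 % in website conversion rate.

(-1.095, -0.452)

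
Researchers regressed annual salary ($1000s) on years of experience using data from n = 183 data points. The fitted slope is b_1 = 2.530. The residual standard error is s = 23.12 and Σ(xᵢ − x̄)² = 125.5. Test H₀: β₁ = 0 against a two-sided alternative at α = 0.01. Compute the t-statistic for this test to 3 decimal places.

SE(b_1) = s/√Sₓₓ = 23.12/√125.5 = 2.06379.
t = 2.530 / 2.06379 = 1.226.
df = n − 2 = 181.
Two-sided p ≈ 0.2218, which is ≥ 0.01, so fail to reject H₀.
The data do not give significant evidence of an association between years of experience and annual salary.

t = 1.226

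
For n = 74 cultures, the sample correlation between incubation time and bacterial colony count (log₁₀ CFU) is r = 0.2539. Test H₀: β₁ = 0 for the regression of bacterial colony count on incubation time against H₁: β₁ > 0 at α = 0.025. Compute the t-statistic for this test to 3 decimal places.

t = 2.227

t = r·√(n − 2)/√(1 − r²) = 0.2539·√72/√0.935535 = 2.227.
df = n − 2 = 72.
One-sided p ≈ 0.0145, which is < 0.025, so reject H₀.
There is evidence of a linear association between incubation time and bacterial colony count.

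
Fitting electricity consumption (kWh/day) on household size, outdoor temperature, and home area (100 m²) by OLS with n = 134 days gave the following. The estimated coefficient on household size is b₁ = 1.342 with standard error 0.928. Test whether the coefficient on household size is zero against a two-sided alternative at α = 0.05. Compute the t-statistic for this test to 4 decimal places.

t = 1.4461

H₀: β₁ = 0 vs H₁: β₁ ≠ 0.
t = (b₁ − β₁⁰)/SE = 1.342 / 0.928 = 1.4461.
df = n − k − 1 = 134 − 3 − 1 = 130.
Two-sided p ≈ 0.1505, which is ≥ 0.05, so fail to reject H₀.
The data do not give significant evidence of an association between household size and electricity consumption, after adjusting for the other predictors.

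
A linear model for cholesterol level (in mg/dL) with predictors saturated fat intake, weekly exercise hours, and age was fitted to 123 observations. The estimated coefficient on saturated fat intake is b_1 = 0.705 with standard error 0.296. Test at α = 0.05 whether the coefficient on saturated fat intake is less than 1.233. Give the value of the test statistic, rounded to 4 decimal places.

t = -1.7838

H₀: β₁ = 1.233 vs H₁: β₁ < 1.233.
t = (b_1 − β₁⁰)/SE = (0.705 − 1.233) / 0.296 = -1.7838.
df = n − k − 1 = 123 − 3 − 1 = 119.
One-sided p ≈ 0.0385, which is < 0.05, so reject H₀.
There is evidence that the true slope on saturated fat intake is below 1.233 mg/dL per unit, holding the other predictors fixed.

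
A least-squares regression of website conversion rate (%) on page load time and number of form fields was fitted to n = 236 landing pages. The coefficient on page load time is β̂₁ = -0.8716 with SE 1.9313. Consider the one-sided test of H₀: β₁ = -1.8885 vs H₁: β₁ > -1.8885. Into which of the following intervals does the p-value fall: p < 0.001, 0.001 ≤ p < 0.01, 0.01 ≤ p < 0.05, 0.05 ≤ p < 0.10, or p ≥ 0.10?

t = (-0.8716 − (-1.8885)) / 1.9313 = 0.527.
df = n − k − 1 = 236 − 2 − 1 = 233.
One-sided p = P(T_{233} > t) ≈ 0.2995.
So p ≥ 0.10.

p ≥ 0.10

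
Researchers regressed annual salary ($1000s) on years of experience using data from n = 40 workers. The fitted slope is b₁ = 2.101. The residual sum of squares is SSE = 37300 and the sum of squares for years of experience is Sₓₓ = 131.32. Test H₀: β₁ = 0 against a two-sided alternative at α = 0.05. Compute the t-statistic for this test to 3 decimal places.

MSE = SSE/(n − 2) = 37300/38 = 981.579.
SE(b₁) = √(MSE/Sₓₓ) = √(981.579/131.32) = 2.73399.
t = 2.101 / 2.73399 = 0.768.
df = n − 2 = 38.
Two-sided p ≈ 0.4470, which is ≥ 0.05, so fail to reject H₀.
The data do not give significant evidence of an association between years of experience and annual salary.

t = 0.768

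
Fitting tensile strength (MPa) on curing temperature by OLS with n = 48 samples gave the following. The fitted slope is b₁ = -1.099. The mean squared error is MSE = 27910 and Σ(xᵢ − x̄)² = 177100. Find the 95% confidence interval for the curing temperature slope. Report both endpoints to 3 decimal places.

(-1.898, -0.300)

SE(b₁) = √(MSE/Sₓₓ) = √(27910/177100) = 0.396982.
df = n − 2 = 46.
t* = t_{0.025, 46} = 2.012896.
Margin = t* × SE = 2.012896 × 0.396982 = 0.79908.
CI: -1.099 ± 0.79908 → (-1.898, -0.300).
With 95% confidence, each one-unit increase in curing temperature is associated with a change of between -1.898 and -0.300 MPa in tensile strength.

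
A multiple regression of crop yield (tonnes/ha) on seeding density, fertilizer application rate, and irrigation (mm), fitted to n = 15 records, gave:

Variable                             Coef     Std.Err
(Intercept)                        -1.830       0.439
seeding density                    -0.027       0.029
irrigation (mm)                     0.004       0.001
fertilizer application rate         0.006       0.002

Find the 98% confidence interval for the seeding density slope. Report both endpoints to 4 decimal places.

(-0.1058, 0.0518)

Read off: b = -0.027, SE = 0.029 for seeding density.
df = n − k − 1 = 15 − 3 − 1 = 11.
t* = t_{0.01, 11} = 2.718079.
Margin = t* × SE = 2.718079 × 0.029 = 0.078824.
CI: -0.027 ± 0.078824 → (-0.1058, 0.0518).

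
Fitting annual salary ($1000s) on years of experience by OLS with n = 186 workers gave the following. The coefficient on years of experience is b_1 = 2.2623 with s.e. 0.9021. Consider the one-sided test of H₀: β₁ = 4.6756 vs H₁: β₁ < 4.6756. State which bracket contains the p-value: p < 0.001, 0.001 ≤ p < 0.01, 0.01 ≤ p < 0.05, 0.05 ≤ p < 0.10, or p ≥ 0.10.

0.001 ≤ p < 0.01

t = (2.2623 − 4.6756) / 0.9021 = -2.675.
df = n − 2 = 186 − 2 = 184.
One-sided p = P(T_{184} < t) ≈ 0.0041.
So 0.001 ≤ p < 0.01.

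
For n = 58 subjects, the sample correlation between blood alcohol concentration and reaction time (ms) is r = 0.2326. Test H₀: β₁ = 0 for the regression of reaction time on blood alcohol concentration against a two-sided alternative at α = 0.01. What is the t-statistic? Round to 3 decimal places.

t = r·√(n − 2)/√(1 − r²) = 0.2326·√56/√0.945897 = 1.790.
df = n − 2 = 56.
Two-sided p ≈ 0.0789, which is ≥ 0.01, so fail to reject H₀.
The data do not give significant evidence of a linear association between blood alcohol concentration and reaction time.

t = 1.790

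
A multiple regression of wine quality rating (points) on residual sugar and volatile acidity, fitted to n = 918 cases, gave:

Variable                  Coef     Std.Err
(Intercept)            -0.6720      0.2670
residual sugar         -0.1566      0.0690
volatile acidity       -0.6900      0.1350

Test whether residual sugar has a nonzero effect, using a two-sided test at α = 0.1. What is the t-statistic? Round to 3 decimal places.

Read off: b = -0.1566, SE = 0.0690 for residual sugar.
H₀: β₁ = 0 vs H₁: β₁ ≠ 0.
t = -0.1566 / 0.0690 = -2.270.
df = n − k − 1 = 918 − 2 − 1 = 915.
Two-sided p ≈ 0.0235, which is < 0.1, so reject H₀.
There is evidence that residual sugar is associated with wine quality rating, holding the other predictors fixed.

t = -2.270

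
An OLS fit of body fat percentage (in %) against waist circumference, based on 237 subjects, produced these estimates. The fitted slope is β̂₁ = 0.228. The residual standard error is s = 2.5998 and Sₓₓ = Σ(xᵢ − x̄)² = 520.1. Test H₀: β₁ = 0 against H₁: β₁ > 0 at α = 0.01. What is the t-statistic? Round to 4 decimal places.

SE(β̂₁) = s/√Sₓₓ = 2.5998/√520.1 = 0.113998.
t = 0.228 / 0.113998 = 2.0000.
df = n − 2 = 235.
One-sided p ≈ 0.0233, which is ≥ 0.01, so fail to reject H₀.
The data do not give significant evidence that the true slope on waist circumference is positive.

t = 2.0000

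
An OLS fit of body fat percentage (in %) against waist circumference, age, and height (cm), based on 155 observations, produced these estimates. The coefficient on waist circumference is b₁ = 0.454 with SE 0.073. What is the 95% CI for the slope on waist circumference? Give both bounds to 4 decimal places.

(0.3098, 0.5982)

df = n − k − 1 = 155 − 3 − 1 = 151.
t* = t_{0.025, 151} = 1.975799.
Margin = t* × SE = 1.975799 × 0.073 = 0.144233.
CI: 0.454 ± 0.144233 → (0.3098, 0.5982).
With 95% confidence, each one-unit increase in waist circumference is associated with a change of between 0.3098 and 0.5982 % in body fat percentage, holding the other predictors fixed.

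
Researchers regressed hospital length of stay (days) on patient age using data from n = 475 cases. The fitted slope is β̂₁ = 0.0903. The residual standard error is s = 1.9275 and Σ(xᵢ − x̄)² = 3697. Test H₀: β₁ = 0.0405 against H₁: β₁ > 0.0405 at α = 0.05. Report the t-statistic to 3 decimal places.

t = 1.571

SE(β̂₁) = s/√Sₓₓ = 1.9275/√3697 = 0.0317008.
t = (0.0903 − 0.0405) / 0.0317008 = 1.571.
df = n − 2 = 473.
One-sided p ≈ 0.0584, which is ≥ 0.05, so fail to reject H₀.
The data do not give significant evidence that the true slope on patient age exceeds 0.0405 days per unit.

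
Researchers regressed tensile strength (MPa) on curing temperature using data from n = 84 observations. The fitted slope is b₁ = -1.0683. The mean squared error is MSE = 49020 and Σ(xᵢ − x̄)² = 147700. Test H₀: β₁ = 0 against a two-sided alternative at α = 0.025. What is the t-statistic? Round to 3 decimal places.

SE(b₁) = √(MSE/Sₓₓ) = √(49020/147700) = 0.576098.
t = -1.0683 / 0.576098 = -1.854.
df = n − 2 = 82.
Two-sided p ≈ 0.0673, which is ≥ 0.025, so fail to reject H₀.
The data do not give significant evidence of an association between curing temperature and tensile strength.

t = -1.854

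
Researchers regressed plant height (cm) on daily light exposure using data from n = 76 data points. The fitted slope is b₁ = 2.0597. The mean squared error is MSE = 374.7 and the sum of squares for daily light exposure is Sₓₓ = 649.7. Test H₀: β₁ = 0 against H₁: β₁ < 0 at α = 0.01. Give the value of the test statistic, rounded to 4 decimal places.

t = 2.7122

SE(b₁) = √(MSE/Sₓₓ) = √(374.7/649.7) = 0.759426.
t = 2.0597 / 0.759426 = 2.7122.
df = n − 2 = 74.
One-sided p ≈ 0.9958, which is ≥ 0.01, so fail to reject H₀.
The data do not give significant evidence that the true slope on daily light exposure is negative.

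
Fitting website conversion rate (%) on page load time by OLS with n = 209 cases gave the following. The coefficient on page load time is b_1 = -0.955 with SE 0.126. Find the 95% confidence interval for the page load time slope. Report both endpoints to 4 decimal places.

df = n − 2 = 209 − 2 = 207.
t* = t_{0.025, 207} = 1.97149.
Margin = t* × SE = 1.97149 × 0.126 = 0.248408.
CI: -0.955 ± 0.248408 → (-1.2034, -0.7066).
With 95% confidence, each one-unit increase in page load time is associated with a change of between -1.2034 and -0.7066 % in website conversion rate.

(-1.2034, -0.7066)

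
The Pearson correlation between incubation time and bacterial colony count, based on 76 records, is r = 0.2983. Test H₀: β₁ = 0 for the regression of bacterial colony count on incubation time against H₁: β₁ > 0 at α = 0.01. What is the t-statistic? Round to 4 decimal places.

t = 2.6885

t = r·√(n − 2)/√(1 − r²) = 0.2983·√74/√0.911017 = 2.6885.
df = n − 2 = 74.
One-sided p ≈ 0.0044, which is < 0.01, so reject H₀.
There is evidence of a linear association between incubation time and bacterial colony count.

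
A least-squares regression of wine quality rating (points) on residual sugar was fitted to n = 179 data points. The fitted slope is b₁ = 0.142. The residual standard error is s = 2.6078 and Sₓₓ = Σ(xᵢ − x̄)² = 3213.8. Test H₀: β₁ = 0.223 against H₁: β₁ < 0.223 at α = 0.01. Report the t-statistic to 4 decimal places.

t = -1.7608

SE(b₁) = s/√Sₓₓ = 2.6078/√3213.8 = 0.0460007.
t = (0.142 − 0.223) / 0.0460007 = -1.7608.
df = n − 2 = 177.
One-sided p ≈ 0.0400, which is ≥ 0.01, so fail to reject H₀.
The data do not give significant evidence that the true slope on residual sugar is below 0.223 points per unit.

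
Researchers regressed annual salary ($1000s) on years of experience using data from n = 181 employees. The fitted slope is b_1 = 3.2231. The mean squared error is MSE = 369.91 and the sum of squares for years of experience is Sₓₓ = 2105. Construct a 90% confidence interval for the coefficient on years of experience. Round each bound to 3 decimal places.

(2.530, 3.916)

SE(b_1) = √(MSE/Sₓₓ) = √(369.91/2105) = 0.419201.
df = n − 2 = 179.
t* = t_{0.05, 179} = 1.653411.
Margin = t* × SE = 1.653411 × 0.419201 = 0.69311.
CI: 3.2231 ± 0.69311 → (2.530, 3.916).
With 90% confidence, each one-unit increase in years of experience is associated with a change of between 2.530 and 3.916 $1000s in annual salary.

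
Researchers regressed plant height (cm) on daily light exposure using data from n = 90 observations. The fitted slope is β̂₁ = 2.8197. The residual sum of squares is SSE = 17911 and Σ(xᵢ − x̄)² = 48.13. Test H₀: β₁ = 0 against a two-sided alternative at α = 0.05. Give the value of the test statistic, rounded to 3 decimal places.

MSE = SSE/(n − 2) = 17911/88 = 203.534.
SE(β̂₁) = √(MSE/Sₓₓ) = √(203.534/48.13) = 2.05641.
t = 2.8197 / 2.05641 = 1.371.
df = n − 2 = 88.
Two-sided p ≈ 0.1738, which is ≥ 0.05, so fail to reject H₀.
The data do not give significant evidence of an association between daily light exposure and plant height.

t = 1.371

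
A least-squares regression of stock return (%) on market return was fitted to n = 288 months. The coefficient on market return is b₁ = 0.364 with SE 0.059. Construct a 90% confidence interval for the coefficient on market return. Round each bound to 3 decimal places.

df = n − 2 = 288 − 2 = 286.
t* = t_{0.05, 286} = 1.650199.
Margin = t* × SE = 1.650199 × 0.059 = 0.09736.
CI: 0.364 ± 0.09736 → (0.267, 0.461).
With 90% confidence, each one-unit increase in market return is associated with a change of between 0.267 and 0.461 % in stock return.

(0.267, 0.461)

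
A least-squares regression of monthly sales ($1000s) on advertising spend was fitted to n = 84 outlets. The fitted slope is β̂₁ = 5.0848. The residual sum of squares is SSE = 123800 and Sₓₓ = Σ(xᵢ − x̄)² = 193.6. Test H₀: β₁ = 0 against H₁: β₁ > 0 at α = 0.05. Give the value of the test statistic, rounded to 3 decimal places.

MSE = SSE/(n − 2) = 123800/82 = 1509.76.
SE(β̂₁) = √(MSE/Sₓₓ) = √(1509.76/193.6) = 2.79255.
t = 5.0848 / 2.79255 = 1.821.
df = n − 2 = 82.
One-sided p ≈ 0.0361, which is < 0.05, so reject H₀.
There is evidence that the true slope on advertising spend is positive.

t = 1.821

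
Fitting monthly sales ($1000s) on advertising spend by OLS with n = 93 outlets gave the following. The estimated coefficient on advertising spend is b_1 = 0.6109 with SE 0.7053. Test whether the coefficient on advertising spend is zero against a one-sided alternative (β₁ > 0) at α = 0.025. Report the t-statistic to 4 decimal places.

H₀: β₁ = 0 vs H₁: β₁ > 0.
t = (b_1 − β₁⁰)/SE = 0.6109 / 0.7053 = 0.8662.
df = n − 2 = 93 − 2 = 91.
One-sided p ≈ 0.1943, which is ≥ 0.025, so fail to reject H₀.
The data do not give significant evidence that the true slope on advertising spend is positive.

t = 0.8662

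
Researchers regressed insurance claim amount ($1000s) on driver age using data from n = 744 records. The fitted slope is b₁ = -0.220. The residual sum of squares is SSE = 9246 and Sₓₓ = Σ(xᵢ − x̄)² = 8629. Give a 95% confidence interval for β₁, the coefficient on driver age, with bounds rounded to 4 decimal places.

MSE = SSE/(n − 2) = 9246/742 = 12.4609.
SE(b₁) = √(MSE/Sₓₓ) = √(12.4609/8629) = 0.038001.
df = n − 2 = 742.
t* = t_{0.025, 742} = 1.963166.
Margin = t* × SE = 1.963166 × 0.038001 = 0.074602.
CI: -0.220 ± 0.074602 → (-0.2946, -0.1454).
With 95% confidence, each one-unit increase in driver age is associated with a change of between -0.2946 and -0.1454 $1000s in insurance claim amount.

(-0.2946, -0.1454)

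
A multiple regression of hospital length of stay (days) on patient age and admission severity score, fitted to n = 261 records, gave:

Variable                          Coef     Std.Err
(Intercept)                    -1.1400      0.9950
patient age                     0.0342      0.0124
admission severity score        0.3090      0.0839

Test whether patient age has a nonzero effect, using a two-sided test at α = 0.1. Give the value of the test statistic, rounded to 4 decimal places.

t = 2.7581

Read off: b = 0.0342, SE = 0.0124 for patient age.
H₀: β₁ = 0 vs H₁: β₁ ≠ 0.
t = 0.0342 / 0.0124 = 2.7581.
df = n − k − 1 = 261 − 2 − 1 = 258.
Two-sided p ≈ 0.0062, which is < 0.1, so reject H₀.
There is evidence that patient age is associated with hospital length of stay, holding the other predictors fixed.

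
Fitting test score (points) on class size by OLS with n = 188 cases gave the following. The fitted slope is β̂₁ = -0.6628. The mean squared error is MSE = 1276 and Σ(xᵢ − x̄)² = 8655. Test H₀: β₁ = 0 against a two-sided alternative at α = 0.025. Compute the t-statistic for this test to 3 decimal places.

SE(β̂₁) = √(MSE/Sₓₓ) = √(1276/8655) = 0.383965.
t = -0.6628 / 0.383965 = -1.726.
df = n − 2 = 186.
Two-sided p ≈ 0.0860, which is ≥ 0.025, so fail to reject H₀.
The data do not give significant evidence of an association between class size and test score.

t = -1.726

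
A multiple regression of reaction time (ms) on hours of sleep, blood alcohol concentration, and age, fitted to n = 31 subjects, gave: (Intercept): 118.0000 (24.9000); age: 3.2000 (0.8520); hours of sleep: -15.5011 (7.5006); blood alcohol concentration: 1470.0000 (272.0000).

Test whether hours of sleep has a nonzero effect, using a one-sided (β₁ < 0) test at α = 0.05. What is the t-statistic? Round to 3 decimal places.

Read off: b = -15.5011, SE = 7.5006 for hours of sleep.
H₀: β₁ = 0 vs H₁: β₁ < 0.
t = -15.5011 / 7.5006 = -2.067.
df = n − k − 1 = 31 − 3 − 1 = 27.
One-sided p ≈ 0.0242, which is < 0.05, so reject H₀.
There is evidence that the true slope on hours of sleep is negative, holding the other predictors fixed.

t = -2.067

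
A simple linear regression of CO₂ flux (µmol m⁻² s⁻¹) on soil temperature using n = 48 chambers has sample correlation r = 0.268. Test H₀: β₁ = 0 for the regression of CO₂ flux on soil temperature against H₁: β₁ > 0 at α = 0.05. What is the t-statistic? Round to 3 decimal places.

t = r·√(n − 2)/√(1 − r²) = 0.268·√46/√0.928176 = 1.887.
df = n − 2 = 46.
One-sided p ≈ 0.0328, which is < 0.05, so reject H₀.
There is evidence of a linear association between soil temperature and CO₂ flux.

t = 1.887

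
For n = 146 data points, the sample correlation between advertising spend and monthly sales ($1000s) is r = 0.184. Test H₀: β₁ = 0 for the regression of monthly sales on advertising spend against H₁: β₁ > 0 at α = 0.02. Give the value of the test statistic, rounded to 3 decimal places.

t = 2.246

t = r·√(n − 2)/√(1 − r²) = 0.184·√144/√0.966144 = 2.246.
df = n − 2 = 144.
One-sided p ≈ 0.0131, which is < 0.02, so reject H₀.
There is evidence of a linear association between advertising spend and monthly sales.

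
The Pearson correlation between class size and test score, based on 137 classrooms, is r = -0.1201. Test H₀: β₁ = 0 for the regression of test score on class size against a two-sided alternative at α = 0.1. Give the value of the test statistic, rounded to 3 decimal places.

t = r·√(n − 2)/√(1 − r²) = -0.1201·√135/√0.985576 = -1.406.
df = n − 2 = 135.
Two-sided p ≈ 0.1621, which is ≥ 0.1, so fail to reject H₀.
The data do not give significant evidence of a linear association between class size and test score.

t = -1.406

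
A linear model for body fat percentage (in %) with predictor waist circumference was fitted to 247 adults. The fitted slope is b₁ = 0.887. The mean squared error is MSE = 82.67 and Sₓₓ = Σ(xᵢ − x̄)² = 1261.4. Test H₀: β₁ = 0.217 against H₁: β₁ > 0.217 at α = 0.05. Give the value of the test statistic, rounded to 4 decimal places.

t = 2.6171

SE(b₁) = √(MSE/Sₓₓ) = √(82.67/1261.4) = 0.256004.
t = (0.887 − 0.217) / 0.256004 = 2.6171.
df = n − 2 = 245.
One-sided p ≈ 0.0047, which is < 0.05, so reject H₀.
There is evidence that the true slope on waist circumference exceeds 0.217 % per unit.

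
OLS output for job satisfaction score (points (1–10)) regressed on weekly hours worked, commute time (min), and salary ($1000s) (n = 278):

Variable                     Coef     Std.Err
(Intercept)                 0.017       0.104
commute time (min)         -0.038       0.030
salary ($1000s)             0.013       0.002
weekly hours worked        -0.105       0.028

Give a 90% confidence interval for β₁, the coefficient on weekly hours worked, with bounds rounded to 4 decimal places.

Read off: b = -0.105, SE = 0.028 for weekly hours worked.
df = n − k − 1 = 278 − 3 − 1 = 274.
t* = t_{0.05, 274} = 1.650434.
Margin = t* × SE = 1.650434 × 0.028 = 0.046212.
CI: -0.105 ± 0.046212 → (-0.1512, -0.0588).

(-0.1512, -0.0588)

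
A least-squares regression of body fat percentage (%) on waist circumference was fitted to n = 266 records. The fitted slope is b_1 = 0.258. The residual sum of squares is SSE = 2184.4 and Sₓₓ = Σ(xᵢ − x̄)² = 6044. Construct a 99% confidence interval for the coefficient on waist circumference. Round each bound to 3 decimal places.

MSE = SSE/(n − 2) = 2184.4/264 = 8.27424.
SE(b_1) = √(MSE/Sₓₓ) = √(8.27424/6044) = 0.037.
df = n − 2 = 264.
t* = t_{0.005, 264} = 2.59458.
Margin = t* × SE = 2.59458 × 0.037 = 0.09600.
CI: 0.258 ± 0.09600 → (0.162, 0.354).
With 99% confidence, each one-unit increase in waist circumference is associated with a change of between 0.162 and 0.354 % in body fat percentage.

(0.162, 0.354)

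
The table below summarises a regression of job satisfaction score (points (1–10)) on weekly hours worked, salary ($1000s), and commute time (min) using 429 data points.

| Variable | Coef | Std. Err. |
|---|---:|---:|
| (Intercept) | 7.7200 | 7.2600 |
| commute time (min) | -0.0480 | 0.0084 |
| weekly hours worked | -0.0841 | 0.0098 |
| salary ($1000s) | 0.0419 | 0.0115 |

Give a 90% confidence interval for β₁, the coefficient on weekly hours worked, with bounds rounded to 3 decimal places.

Read off: b = -0.0841, SE = 0.0098 for weekly hours worked.
df = n − k − 1 = 429 − 3 − 1 = 425.
t* = t_{0.05, 425} = 1.648447.
Margin = t* × SE = 1.648447 × 0.0098 = 0.01615.
CI: -0.0841 ± 0.01615 → (-0.100, -0.068).

(-0.100, -0.068)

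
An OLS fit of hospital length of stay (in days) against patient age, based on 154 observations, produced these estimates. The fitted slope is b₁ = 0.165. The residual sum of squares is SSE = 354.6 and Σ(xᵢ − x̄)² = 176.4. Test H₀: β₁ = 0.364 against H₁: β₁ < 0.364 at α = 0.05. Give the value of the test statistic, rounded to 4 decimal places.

MSE = SSE/(n − 2) = 354.6/152 = 2.33289.
SE(b₁) = √(MSE/Sₓₓ) = √(2.33289/176.4) = 0.115.
t = (0.165 − 0.364) / 0.115 = -1.7304.
df = n − 2 = 152.
One-sided p ≈ 0.0428, which is < 0.05, so reject H₀.
There is evidence that the true slope on patient age is below 0.364 days per unit.

t = -1.7304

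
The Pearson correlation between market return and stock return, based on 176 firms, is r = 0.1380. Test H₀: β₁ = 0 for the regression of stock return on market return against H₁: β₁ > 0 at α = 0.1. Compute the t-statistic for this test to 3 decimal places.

t = r·√(n − 2)/√(1 − r²) = 0.1380·√174/√0.980956 = 1.838.
df = n − 2 = 174.
One-sided p ≈ 0.0339, which is < 0.1, so reject H₀.
There is evidence of a linear association between market return and stock return.

t = 1.838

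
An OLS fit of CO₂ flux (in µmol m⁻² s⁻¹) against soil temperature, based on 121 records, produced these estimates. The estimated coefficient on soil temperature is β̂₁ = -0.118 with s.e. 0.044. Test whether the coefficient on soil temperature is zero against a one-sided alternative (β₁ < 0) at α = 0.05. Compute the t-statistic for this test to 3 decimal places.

H₀: β₁ = 0 vs H₁: β₁ < 0.
t = (β̂₁ − β₁⁰)/SE = -0.118 / 0.044 = -2.682.
df = n − 2 = 121 − 2 = 119.
One-sided p ≈ 0.0042, which is < 0.05, so reject H₀.
There is evidence that the true slope on soil temperature is negative.

t = -2.682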